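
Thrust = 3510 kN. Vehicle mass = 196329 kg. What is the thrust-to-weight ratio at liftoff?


TWR = 3510000 / (196329 * 9.81) = 1.82

1.82


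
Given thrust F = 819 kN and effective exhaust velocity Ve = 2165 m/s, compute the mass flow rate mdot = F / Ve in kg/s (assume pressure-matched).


mdot = F / Ve = 819000 / 2165 = 378.3 kg/s

378.3 kg/s


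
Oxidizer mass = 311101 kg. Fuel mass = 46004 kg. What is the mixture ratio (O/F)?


MR = 311101 / 46004 = 6.76

6.76


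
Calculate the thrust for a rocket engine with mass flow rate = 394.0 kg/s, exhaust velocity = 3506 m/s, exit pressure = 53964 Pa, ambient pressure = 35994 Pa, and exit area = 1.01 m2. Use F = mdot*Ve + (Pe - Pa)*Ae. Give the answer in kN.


F = 394.0 * 3506 + (53964 - 35994) * 1.01 = 1.3995e+06 N = 1399.5 kN

1399.5 kN


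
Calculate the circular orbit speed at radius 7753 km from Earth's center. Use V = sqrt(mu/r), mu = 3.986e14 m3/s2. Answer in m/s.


V = sqrt(3.986e14 / 7753000) = 7170 m/s

7170 m/s


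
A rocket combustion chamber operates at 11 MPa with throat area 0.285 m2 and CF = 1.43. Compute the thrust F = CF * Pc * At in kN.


F = 1.43 * 11e6 * 0.285 = 4.4830e+06 N = 4483.0 kN

4483.0 kN


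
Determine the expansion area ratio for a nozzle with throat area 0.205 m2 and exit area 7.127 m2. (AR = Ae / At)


AR = 7.127 / 0.205 = 34.8

34.8


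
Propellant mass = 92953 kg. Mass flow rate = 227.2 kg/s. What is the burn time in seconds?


tb = 92953 / 227.2 = 409.1 s

409.1 s


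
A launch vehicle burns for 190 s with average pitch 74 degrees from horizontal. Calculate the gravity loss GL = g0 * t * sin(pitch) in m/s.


GL = 9.81 * 190 * sin(74 deg) = 1792 m/s

1792 m/s


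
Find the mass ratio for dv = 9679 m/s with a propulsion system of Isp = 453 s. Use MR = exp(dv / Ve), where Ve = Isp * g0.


Ve = 453 * 9.81 = 4443.93 m/s
MR = exp(9679 / 4443.93) = 8.829

8.829


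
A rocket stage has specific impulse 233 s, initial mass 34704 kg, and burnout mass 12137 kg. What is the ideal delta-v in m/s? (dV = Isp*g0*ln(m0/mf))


Ve = 233 * 9.81 = 2285.73 m/s
dV = 2285.73 * ln(34704/12137) = 2401 m/s

2401 m/s


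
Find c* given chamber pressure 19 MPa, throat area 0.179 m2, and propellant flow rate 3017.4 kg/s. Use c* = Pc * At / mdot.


c* = 19e6 * 0.179 / 3017.4 = 1127 m/s

1127 m/s


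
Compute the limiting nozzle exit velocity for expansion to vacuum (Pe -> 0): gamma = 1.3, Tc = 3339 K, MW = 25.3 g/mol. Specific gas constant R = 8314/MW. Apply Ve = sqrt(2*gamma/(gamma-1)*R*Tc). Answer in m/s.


R = 8314 / 25.3 = 328.62 J/(kg.K)
Ve = sqrt(2 * 1.3 / (1.3 - 1) * 328.62 * 3339) = 3084 m/s

3084 m/s


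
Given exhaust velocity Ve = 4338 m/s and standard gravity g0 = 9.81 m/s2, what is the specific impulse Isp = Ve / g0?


Isp = Ve / g0 = 4338 / 9.81 = 442.2 s

442.2 s


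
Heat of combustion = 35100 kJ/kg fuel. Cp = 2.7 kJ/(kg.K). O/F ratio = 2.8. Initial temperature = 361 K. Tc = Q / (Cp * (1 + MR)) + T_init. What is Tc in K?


Tc = 35100 / (2.7 * (1 + 2.8)) + 361 = 3782 K

3782 K


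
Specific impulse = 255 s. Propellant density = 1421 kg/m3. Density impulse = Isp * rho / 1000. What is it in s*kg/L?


rho*Isp = 255 * 1421 / 1000 = 362 s*kg/L

362 s*kg/L


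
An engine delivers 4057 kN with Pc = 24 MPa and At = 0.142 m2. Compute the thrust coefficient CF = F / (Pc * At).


CF = 4057000 / (24e6 * 0.142) = 1.19

1.19


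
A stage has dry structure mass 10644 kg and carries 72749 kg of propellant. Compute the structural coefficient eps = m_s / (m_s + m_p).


eps = 10644 / (10644 + 72749) = 0.1276

0.1276


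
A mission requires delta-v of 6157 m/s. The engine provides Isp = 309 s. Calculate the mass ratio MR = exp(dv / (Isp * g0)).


Ve = 309 * 9.81 = 3031.29 m/s
MR = exp(6157 / 3031.29) = 7.623

7.623


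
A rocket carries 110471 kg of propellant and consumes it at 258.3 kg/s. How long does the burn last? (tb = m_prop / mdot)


tb = 110471 / 258.3 = 427.7 s

427.7 s


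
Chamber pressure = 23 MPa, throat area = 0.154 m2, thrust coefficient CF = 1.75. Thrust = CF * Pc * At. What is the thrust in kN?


F = 1.75 * 23e6 * 0.154 = 6.1985e+06 N = 6198.5 kN

6198.5 kN


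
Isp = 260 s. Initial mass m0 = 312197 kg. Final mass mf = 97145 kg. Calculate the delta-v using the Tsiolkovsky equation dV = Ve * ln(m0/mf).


Ve = 260 * 9.81 = 2550.6 m/s
dV = 2550.6 * ln(312197/97145) = 2978 m/s

2978 m/s


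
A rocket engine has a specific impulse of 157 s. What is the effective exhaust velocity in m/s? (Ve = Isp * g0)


Ve = Isp * g0 = 157 * 9.81 = 1540.2 m/s

1540.2 m/s


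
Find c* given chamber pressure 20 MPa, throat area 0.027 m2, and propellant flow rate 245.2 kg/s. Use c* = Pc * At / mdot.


c* = 20e6 * 0.027 / 245.2 = 2202 m/s

2202 m/s


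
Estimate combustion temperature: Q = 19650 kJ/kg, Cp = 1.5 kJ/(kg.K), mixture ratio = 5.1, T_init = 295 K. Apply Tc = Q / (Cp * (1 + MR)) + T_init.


Tc = 19650 / (1.5 * (1 + 5.1)) + 295 = 2443 K

2443 K


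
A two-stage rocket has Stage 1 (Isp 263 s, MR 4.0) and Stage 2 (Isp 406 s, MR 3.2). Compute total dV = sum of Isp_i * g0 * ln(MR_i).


dV1 = 263 * 9.81 * ln(4.0) = 3576.7 m/s
dV2 = 406 * 9.81 * ln(3.2) = 4632.7 m/s
Total dV = 3576.7 + 4632.7 = 8209.4 m/s ~ 8209 m/s

8209 m/s


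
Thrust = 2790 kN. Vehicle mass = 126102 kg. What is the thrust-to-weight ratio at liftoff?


TWR = 2790000 / (126102 * 9.81) = 2.26

2.26


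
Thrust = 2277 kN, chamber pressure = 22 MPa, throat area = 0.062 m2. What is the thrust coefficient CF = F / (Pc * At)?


CF = 2277000 / (22e6 * 0.062) = 1.67

1.67


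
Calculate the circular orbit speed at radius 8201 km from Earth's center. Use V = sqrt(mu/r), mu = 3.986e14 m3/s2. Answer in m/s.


V = sqrt(3.986e14 / 8201000) = 6972 m/s

6972 m/s


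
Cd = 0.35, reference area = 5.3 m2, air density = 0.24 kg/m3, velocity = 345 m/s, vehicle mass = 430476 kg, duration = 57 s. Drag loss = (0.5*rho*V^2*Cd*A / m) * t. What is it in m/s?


D = 0.5 * 0.24 * 345^2 * 0.35 * 5.3 = 26494.96 N
a = 26494.96 / 430476 = 0.0615 m/s2
dV = 0.0615 * 57 = 3.5 m/s

3.5 m/s


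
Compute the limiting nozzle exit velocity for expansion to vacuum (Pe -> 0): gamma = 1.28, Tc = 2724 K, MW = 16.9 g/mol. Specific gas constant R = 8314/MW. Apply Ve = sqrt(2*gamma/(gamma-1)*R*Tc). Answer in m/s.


R = 8314 / 16.9 = 491.95 J/(kg.K)
Ve = sqrt(2 * 1.28 / (1.28 - 1) * 491.95 * 2724) = 3500 m/s

3500 m/s


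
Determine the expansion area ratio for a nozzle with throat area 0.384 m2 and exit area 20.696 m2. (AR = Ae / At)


AR = 20.696 / 0.384 = 53.9

53.9


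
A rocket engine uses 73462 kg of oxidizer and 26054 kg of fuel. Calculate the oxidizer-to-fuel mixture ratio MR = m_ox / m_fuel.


MR = 73462 / 26054 = 2.82

2.82


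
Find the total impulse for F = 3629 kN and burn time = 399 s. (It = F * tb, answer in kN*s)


It = 3629 * 399 = 1447971 kN*s

1447971 kN*s


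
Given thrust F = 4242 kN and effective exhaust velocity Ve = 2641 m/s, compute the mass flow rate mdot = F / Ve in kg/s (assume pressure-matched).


mdot = F / Ve = 4242000 / 2641 = 1606.2 kg/s

1606.2 kg/s


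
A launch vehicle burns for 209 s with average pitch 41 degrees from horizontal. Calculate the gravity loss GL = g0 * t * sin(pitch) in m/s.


GL = 9.81 * 209 * sin(41 deg) = 1345 m/s

1345 m/s


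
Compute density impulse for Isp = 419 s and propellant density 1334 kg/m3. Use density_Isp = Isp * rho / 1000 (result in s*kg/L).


rho*Isp = 419 * 1334 / 1000 = 559 s*kg/L

559 s*kg/L


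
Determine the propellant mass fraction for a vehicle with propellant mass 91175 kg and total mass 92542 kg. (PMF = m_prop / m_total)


PMF = 91175 / 92542 = 0.985

0.985


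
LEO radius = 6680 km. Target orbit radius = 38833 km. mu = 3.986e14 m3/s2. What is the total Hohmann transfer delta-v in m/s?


V1 = sqrt(mu/r1) = 7724.68 m/s
dV1 = V1*(sqrt(2*r2/(r1+r2)) - 1) = 2366.18 m/s
V2 = sqrt(mu/r2) = 3203.82 m/s
dV2 = V2*(1 - sqrt(2*r1/(r1+r2))) = 1468.0 m/s
Total dV = 3834 m/s

3834 m/s


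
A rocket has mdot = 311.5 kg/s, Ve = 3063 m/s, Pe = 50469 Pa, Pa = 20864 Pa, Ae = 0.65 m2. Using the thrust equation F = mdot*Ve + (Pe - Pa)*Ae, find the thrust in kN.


F = 311.5 * 3063 + (50469 - 20864) * 0.65 = 973368.0 N = 973.4 kN

973.4 kN


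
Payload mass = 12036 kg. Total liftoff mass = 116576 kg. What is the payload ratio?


PR = 12036 / 116576 = 0.1032

0.1032


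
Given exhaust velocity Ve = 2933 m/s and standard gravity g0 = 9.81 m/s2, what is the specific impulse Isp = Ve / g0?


Isp = Ve / g0 = 2933 / 9.81 = 299.0 s

299.0 s


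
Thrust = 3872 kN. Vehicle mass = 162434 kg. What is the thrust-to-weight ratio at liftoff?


TWR = 3872000 / (162434 * 9.81) = 2.43

2.43


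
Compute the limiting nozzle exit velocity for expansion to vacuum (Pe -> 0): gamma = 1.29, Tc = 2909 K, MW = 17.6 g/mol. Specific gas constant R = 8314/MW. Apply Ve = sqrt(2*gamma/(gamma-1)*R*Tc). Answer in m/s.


R = 8314 / 17.6 = 472.39 J/(kg.K)
Ve = sqrt(2 * 1.29 / (1.29 - 1) * 472.39 * 2909) = 3496 m/s

3496 m/s


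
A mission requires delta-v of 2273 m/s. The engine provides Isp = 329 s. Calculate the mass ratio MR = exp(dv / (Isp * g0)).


Ve = 329 * 9.81 = 3227.49 m/s
MR = exp(2273 / 3227.49) = 2.022

2.022


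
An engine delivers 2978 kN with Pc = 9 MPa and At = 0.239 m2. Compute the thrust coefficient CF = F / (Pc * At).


CF = 2978000 / (9e6 * 0.239) = 1.38

1.38


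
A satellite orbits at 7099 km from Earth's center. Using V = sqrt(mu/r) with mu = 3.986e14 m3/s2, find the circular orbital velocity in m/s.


V = sqrt(3.986e14 / 7099000) = 7493 m/s

7493 m/s


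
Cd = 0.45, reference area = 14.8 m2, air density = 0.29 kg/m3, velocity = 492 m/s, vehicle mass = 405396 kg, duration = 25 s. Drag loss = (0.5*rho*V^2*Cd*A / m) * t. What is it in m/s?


D = 0.5 * 0.29 * 492^2 * 0.45 * 14.8 = 233761.2 N
a = 233761.2 / 405396 = 0.5766 m/s2
dV = 0.5766 * 25 = 14.4 m/s

14.4 m/s


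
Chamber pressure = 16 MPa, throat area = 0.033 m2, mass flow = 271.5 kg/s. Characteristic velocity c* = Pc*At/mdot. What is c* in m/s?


c* = 16e6 * 0.033 / 271.5 = 1945 m/s

1945 m/s


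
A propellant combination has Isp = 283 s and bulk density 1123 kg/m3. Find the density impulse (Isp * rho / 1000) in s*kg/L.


rho*Isp = 283 * 1123 / 1000 = 318 s*kg/L

318 s*kg/L


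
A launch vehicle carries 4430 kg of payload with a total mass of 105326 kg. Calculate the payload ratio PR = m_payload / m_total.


PR = 4430 / 105326 = 0.0421

0.0421


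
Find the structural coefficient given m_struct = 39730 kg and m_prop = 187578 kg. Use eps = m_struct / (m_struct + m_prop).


eps = 39730 / (39730 + 187578) = 0.1748

0.1748


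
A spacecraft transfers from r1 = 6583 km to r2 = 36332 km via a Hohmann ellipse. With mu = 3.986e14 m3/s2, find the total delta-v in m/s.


V1 = sqrt(mu/r1) = 7781.38 m/s
dV1 = V1*(sqrt(2*r2/(r1+r2)) - 1) = 2344.01 m/s
V2 = sqrt(mu/r2) = 3312.26 m/s
dV2 = V2*(1 - sqrt(2*r1/(r1+r2))) = 1477.64 m/s
Total dV = 3822 m/s

3822 m/s


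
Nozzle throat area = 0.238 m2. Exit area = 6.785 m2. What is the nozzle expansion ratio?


AR = 6.785 / 0.238 = 28.5

28.5


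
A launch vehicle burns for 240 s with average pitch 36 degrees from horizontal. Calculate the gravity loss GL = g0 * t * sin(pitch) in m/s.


GL = 9.81 * 240 * sin(36 deg) = 1384 m/s

1384 m/s


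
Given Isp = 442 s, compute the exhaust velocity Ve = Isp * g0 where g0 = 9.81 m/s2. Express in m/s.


Ve = Isp * g0 = 442 * 9.81 = 4336.0 m/s

4336.0 m/s


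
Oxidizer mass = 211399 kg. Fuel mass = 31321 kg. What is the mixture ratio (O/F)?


MR = 211399 / 31321 = 6.75

6.75


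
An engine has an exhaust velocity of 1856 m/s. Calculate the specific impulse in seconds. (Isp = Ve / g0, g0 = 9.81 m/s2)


Isp = Ve / g0 = 1856 / 9.81 = 189.2 s

189.2 s


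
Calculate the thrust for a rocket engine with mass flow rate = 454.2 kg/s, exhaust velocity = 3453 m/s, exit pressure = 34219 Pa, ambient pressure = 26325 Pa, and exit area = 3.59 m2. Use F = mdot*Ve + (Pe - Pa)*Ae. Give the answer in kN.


F = 454.2 * 3453 + (34219 - 26325) * 3.59 = 1.5967e+06 N = 1596.7 kN

1596.7 kN


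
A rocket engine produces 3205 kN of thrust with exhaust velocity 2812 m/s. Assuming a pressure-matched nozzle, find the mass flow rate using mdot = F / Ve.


mdot = F / Ve = 3205000 / 2812 = 1139.8 kg/s

1139.8 kg/s


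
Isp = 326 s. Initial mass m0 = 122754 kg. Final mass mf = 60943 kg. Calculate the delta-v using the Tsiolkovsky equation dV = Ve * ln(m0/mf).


Ve = 326 * 9.81 = 3198.06 m/s
dV = 3198.06 * ln(122754/60943) = 2239 m/s

2239 m/s


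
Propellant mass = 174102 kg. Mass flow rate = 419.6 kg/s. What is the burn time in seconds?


tb = 174102 / 419.6 = 414.9 s

414.9 s


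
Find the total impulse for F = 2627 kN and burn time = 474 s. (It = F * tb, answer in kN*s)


It = 2627 * 474 = 1245198 kN*s

1245198 kN*s


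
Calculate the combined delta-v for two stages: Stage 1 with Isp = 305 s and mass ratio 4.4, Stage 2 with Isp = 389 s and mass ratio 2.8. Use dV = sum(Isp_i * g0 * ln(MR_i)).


dV1 = 305 * 9.81 * ln(4.4) = 4433.0 m/s
dV2 = 389 * 9.81 * ln(2.8) = 3929.1 m/s
Total dV = 4433.0 + 3929.1 = 8362.1 m/s ~ 8362 m/s

8362 m/s


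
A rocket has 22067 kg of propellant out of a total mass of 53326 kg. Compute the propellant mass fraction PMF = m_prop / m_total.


PMF = 22067 / 53326 = 0.414

0.414


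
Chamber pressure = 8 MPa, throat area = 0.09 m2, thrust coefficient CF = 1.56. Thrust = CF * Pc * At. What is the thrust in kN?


F = 1.56 * 8e6 * 0.09 = 1.1232e+06 N = 1123.2 kN

1123.2 kN


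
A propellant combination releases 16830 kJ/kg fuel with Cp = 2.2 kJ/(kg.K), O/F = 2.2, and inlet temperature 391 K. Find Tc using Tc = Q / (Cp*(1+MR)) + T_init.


Tc = 16830 / (2.2 * (1 + 2.2)) + 391 = 2782 K

2782 K


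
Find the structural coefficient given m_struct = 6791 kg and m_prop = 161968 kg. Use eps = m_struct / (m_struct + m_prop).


eps = 6791 / (6791 + 161968) = 0.0402

0.0402


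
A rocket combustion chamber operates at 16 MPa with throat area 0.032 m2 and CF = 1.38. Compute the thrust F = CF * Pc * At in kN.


F = 1.38 * 16e6 * 0.032 = 706560.0 N = 706.6 kN

706.6 kN


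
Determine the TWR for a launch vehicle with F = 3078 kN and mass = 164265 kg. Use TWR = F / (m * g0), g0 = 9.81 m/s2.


TWR = 3078000 / (164265 * 9.81) = 1.91

1.91


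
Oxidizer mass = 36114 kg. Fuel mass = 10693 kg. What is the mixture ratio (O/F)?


MR = 36114 / 10693 = 3.38

3.38


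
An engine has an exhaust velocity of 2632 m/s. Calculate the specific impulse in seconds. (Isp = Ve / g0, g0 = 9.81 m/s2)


Isp = Ve / g0 = 2632 / 9.81 = 268.3 s

268.3 s


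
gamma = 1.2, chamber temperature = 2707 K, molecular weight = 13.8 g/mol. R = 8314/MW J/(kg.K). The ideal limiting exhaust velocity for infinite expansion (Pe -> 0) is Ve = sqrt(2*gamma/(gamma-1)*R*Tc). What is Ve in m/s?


R = 8314 / 13.8 = 602.46 J/(kg.K)
Ve = sqrt(2 * 1.2 / (1.2 - 1) * 602.46 * 2707) = 4424 m/s

4424 m/s


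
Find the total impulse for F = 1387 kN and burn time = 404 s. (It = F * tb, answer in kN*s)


It = 1387 * 404 = 560348 kN*s

560348 kN*s


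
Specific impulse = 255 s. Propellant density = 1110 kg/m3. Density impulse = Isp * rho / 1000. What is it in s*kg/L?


rho*Isp = 255 * 1110 / 1000 = 283 s*kg/L

283 s*kg/L


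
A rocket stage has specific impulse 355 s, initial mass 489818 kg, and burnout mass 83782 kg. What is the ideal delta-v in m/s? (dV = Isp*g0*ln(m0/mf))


Ve = 355 * 9.81 = 3482.55 m/s
dV = 3482.55 * ln(489818/83782) = 6150 m/s

6150 m/s


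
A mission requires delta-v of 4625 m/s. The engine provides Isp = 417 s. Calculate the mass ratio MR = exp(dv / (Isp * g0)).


Ve = 417 * 9.81 = 4090.77 m/s
MR = exp(4625 / 4090.77) = 3.097

3.097


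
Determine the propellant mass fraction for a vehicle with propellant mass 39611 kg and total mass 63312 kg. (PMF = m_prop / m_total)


PMF = 39611 / 63312 = 0.626

0.626


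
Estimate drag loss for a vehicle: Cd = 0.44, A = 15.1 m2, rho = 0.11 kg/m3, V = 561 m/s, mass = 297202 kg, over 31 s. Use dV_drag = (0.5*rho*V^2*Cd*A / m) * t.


D = 0.5 * 0.11 * 561^2 * 0.44 * 15.1 = 115005.35 N
a = 115005.35 / 297202 = 0.387 m/s2
dV = 0.387 * 31 = 12.0 m/s

12.0 m/s


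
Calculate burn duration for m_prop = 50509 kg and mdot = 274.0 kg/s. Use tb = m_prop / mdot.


tb = 50509 / 274.0 = 184.3 s

184.3 s


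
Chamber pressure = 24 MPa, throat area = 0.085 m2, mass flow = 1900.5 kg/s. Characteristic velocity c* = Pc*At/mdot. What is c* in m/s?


c* = 24e6 * 0.085 / 1900.5 = 1073 m/s

1073 m/s


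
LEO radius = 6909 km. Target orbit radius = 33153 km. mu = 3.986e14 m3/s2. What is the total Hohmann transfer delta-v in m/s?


V1 = sqrt(mu/r1) = 7595.58 m/s
dV1 = V1*(sqrt(2*r2/(r1+r2)) - 1) = 2176.14 m/s
V2 = sqrt(mu/r2) = 3467.43 m/s
dV2 = V2*(1 - sqrt(2*r1/(r1+r2))) = 1431.02 m/s
Total dV = 3607 m/s

3607 m/s


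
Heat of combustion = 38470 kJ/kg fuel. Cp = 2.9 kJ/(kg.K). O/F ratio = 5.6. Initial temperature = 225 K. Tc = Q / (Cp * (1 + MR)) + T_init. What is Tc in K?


Tc = 38470 / (2.9 * (1 + 5.6)) + 225 = 2235 K

2235 K


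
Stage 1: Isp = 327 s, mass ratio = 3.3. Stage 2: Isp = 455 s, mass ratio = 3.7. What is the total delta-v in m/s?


dV1 = 327 * 9.81 * ln(3.3) = 3829.9 m/s
dV2 = 455 * 9.81 * ln(3.7) = 5839.8 m/s
Total dV = 3829.9 + 5839.8 = 9669.7 m/s ~ 9670 m/s

9670 m/s


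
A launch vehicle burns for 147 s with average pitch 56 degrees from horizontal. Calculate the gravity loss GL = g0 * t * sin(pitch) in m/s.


GL = 9.81 * 147 * sin(56 deg) = 1196 m/s

1196 m/s


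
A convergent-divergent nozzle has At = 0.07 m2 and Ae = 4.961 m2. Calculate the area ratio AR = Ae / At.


AR = 4.961 / 0.07 = 70.9

70.9


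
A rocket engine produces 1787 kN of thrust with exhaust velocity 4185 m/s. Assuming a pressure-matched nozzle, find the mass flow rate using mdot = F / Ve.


mdot = F / Ve = 1787000 / 4185 = 427.0 kg/s

427.0 kg/s


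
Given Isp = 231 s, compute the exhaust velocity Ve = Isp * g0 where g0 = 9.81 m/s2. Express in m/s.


Ve = Isp * g0 = 231 * 9.81 = 2266.1 m/s

2266.1 m/s


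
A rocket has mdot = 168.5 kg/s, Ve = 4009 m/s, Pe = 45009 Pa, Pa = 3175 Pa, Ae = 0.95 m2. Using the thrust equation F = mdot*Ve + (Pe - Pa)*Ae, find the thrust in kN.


F = 168.5 * 4009 + (45009 - 3175) * 0.95 = 715259.0 N = 715.3 kN

715.3 kN


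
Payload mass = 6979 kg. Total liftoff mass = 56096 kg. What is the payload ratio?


PR = 6979 / 56096 = 0.1244

0.1244


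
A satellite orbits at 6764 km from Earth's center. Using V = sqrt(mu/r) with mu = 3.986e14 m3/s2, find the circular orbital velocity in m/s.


V = sqrt(3.986e14 / 6764000) = 7677 m/s

7677 m/s


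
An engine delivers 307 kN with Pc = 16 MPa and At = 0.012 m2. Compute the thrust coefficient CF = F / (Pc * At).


CF = 307000 / (16e6 * 0.012) = 1.6

1.6


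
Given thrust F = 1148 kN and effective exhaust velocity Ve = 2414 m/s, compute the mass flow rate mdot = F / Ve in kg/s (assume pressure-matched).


mdot = F / Ve = 1148000 / 2414 = 475.6 kg/s

475.6 kg/s


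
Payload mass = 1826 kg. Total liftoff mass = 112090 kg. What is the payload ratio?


PR = 1826 / 112090 = 0.0163

0.0163


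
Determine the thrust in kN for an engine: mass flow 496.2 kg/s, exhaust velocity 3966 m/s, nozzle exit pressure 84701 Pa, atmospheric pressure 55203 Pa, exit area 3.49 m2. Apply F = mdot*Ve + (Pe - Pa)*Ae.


F = 496.2 * 3966 + (84701 - 55203) * 3.49 = 2.0709e+06 N = 2070.9 kN

2070.9 kN


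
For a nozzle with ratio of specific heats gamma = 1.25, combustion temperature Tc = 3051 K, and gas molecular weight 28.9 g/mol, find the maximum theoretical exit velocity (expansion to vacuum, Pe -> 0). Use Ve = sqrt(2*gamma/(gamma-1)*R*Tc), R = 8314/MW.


R = 8314 / 28.9 = 287.68 J/(kg.K)
Ve = sqrt(2 * 1.25 / (1.25 - 1) * 287.68 * 3051) = 2963 m/s

2963 m/s


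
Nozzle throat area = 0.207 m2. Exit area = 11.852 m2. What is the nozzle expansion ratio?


AR = 11.852 / 0.207 = 57.3

57.3


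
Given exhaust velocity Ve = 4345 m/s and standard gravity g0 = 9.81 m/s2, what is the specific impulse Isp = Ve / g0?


Isp = Ve / g0 = 4345 / 9.81 = 442.9 s

442.9 s


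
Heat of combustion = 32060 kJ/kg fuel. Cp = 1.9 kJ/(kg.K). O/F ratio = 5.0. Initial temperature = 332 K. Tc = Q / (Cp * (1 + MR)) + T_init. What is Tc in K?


Tc = 32060 / (1.9 * (1 + 5.0)) + 332 = 3144 K

3144 K


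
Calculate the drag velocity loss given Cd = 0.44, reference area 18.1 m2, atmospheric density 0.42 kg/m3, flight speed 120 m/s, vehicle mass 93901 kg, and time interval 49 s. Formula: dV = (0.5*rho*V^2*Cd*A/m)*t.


D = 0.5 * 0.42 * 120^2 * 0.44 * 18.1 = 24083.14 N
a = 24083.14 / 93901 = 0.2565 m/s2
dV = 0.2565 * 49 = 12.6 m/s

12.6 m/s


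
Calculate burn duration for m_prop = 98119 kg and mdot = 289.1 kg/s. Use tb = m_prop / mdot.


tb = 98119 / 289.1 = 339.4 s

339.4 s


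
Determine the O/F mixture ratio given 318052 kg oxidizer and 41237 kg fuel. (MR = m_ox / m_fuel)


MR = 318052 / 41237 = 7.71

7.71


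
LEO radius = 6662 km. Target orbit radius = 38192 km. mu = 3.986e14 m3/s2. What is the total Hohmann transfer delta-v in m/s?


V1 = sqrt(mu/r1) = 7735.11 m/s
dV1 = V1*(sqrt(2*r2/(r1+r2)) - 1) = 2358.98 m/s
V2 = sqrt(mu/r2) = 3230.59 m/s
dV2 = V2*(1 - sqrt(2*r1/(r1+r2))) = 1469.84 m/s
Total dV = 3829 m/s

3829 m/s


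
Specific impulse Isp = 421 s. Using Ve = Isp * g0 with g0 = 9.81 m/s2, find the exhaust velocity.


Ve = Isp * g0 = 421 * 9.81 = 4130.0 m/s

4130.0 m/s


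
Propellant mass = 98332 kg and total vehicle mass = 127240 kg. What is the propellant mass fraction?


PMF = 98332 / 127240 = 0.773

0.773


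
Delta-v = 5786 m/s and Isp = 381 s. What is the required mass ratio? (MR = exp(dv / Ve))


Ve = 381 * 9.81 = 3737.61 m/s
MR = exp(5786 / 3737.61) = 4.702

4.702


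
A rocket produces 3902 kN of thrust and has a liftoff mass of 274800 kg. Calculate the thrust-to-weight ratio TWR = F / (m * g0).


TWR = 3902000 / (274800 * 9.81) = 1.45

1.45


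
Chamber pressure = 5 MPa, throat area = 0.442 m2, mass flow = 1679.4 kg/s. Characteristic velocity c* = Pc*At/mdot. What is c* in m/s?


c* = 5e6 * 0.442 / 1679.4 = 1316 m/s

1316 m/s


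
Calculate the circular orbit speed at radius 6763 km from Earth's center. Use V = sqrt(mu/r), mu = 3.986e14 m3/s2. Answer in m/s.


V = sqrt(3.986e14 / 6763000) = 7677 m/s

7677 m/s


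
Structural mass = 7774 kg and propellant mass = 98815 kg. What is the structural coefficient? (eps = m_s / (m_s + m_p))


eps = 7774 / (7774 + 98815) = 0.0729

0.0729


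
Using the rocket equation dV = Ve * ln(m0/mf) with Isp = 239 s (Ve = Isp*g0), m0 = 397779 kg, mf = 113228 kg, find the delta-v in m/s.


Ve = 239 * 9.81 = 2344.59 m/s
dV = 2344.59 * ln(397779/113228) = 2946 m/s

2946 m/s


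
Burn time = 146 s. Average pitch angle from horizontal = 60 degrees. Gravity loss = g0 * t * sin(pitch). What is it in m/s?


GL = 9.81 * 146 * sin(60 deg) = 1240 m/s

1240 m/s


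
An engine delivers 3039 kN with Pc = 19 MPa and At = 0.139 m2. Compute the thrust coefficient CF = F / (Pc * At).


CF = 3039000 / (19e6 * 0.139) = 1.15

1.15


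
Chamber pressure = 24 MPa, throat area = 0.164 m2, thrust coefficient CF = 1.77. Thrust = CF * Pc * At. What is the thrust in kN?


F = 1.77 * 24e6 * 0.164 = 6.9667e+06 N = 6966.7 kN

6966.7 kN


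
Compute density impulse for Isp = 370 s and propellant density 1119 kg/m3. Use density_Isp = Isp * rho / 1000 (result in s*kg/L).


rho*Isp = 370 * 1119 / 1000 = 414 s*kg/L

414 s*kg/L


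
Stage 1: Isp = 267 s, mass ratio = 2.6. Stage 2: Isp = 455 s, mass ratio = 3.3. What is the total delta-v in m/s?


dV1 = 267 * 9.81 * ln(2.6) = 2502.7 m/s
dV2 = 455 * 9.81 * ln(3.3) = 5329.1 m/s
Total dV = 2502.7 + 5329.1 = 7831.8 m/s ~ 7832 m/s

7832 m/s


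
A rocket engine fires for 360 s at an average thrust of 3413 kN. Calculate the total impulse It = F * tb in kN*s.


It = 3413 * 360 = 1228680 kN*s

1228680 kN*s


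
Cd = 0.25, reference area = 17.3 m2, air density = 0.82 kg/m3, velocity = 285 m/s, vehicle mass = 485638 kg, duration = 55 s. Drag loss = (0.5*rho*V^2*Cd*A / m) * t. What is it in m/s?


D = 0.5 * 0.82 * 285^2 * 0.25 * 17.3 = 144032.23 N
a = 144032.23 / 485638 = 0.2966 m/s2
dV = 0.2966 * 55 = 16.3 m/s

16.3 m/s


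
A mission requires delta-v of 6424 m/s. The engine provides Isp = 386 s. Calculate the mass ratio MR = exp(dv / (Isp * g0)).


Ve = 386 * 9.81 = 3786.66 m/s
MR = exp(6424 / 3786.66) = 5.455

5.455


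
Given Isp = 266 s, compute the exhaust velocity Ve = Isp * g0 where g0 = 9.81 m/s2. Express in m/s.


Ve = Isp * g0 = 266 * 9.81 = 2609.5 m/s

2609.5 m/s


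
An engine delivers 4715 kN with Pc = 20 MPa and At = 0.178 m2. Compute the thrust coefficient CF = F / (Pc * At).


CF = 4715000 / (20e6 * 0.178) = 1.32

1.32


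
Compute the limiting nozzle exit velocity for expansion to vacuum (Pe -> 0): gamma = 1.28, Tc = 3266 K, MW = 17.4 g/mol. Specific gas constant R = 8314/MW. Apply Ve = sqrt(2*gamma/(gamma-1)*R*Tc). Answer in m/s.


R = 8314 / 17.4 = 477.82 J/(kg.K)
Ve = sqrt(2 * 1.28 / (1.28 - 1) * 477.82 * 3266) = 3777 m/s

3777 m/s


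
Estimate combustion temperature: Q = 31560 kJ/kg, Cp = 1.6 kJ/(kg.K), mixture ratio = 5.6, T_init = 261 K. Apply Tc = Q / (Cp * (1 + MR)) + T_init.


Tc = 31560 / (1.6 * (1 + 5.6)) + 261 = 3250 K

3250 K


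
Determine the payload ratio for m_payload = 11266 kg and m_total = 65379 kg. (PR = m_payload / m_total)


PR = 11266 / 65379 = 0.1723

0.1723


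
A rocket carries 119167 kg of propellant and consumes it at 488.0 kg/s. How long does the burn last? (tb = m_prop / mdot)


tb = 119167 / 488.0 = 244.2 s

244.2 s


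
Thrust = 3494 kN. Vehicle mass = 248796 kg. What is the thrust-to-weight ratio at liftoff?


TWR = 3494000 / (248796 * 9.81) = 1.43

1.43


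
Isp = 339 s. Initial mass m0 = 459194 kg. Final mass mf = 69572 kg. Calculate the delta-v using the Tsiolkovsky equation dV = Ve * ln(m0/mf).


Ve = 339 * 9.81 = 3325.59 m/s
dV = 3325.59 * ln(459194/69572) = 6276 m/s

6276 m/s


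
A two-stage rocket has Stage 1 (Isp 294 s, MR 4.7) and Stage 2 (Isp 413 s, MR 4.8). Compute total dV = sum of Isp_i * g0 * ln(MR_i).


dV1 = 294 * 9.81 * ln(4.7) = 4463.4 m/s
dV2 = 413 * 9.81 * ln(4.8) = 6355.3 m/s
Total dV = 4463.4 + 6355.3 = 10818.7 m/s ~ 10819 m/s

10819 m/s


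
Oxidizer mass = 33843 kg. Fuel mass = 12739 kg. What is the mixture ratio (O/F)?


MR = 33843 / 12739 = 2.66

2.66


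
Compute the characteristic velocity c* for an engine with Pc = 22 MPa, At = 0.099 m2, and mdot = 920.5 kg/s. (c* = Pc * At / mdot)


c* = 22e6 * 0.099 / 920.5 = 2366 m/s

2366 m/s


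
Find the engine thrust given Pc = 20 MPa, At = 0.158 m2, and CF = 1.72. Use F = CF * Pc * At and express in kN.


F = 1.72 * 20e6 * 0.158 = 5.4352e+06 N = 5435.2 kN

5435.2 kN


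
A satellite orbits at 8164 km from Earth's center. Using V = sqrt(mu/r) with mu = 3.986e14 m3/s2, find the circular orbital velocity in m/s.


V = sqrt(3.986e14 / 8164000) = 6987 m/s

6987 m/s


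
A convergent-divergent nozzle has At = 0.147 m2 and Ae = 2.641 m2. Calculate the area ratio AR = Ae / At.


AR = 2.641 / 0.147 = 18.0

18.0


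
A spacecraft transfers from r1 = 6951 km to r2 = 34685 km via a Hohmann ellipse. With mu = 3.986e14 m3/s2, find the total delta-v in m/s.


V1 = sqrt(mu/r1) = 7572.6 m/s
dV1 = V1*(sqrt(2*r2/(r1+r2)) - 1) = 2201.94 m/s
V2 = sqrt(mu/r2) = 3389.99 m/s
dV2 = V2*(1 - sqrt(2*r1/(r1+r2))) = 1431.13 m/s
Total dV = 3633 m/s

3633 m/s


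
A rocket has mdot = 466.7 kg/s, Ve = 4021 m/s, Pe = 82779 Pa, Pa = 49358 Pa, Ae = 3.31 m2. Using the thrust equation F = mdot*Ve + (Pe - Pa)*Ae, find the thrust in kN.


F = 466.7 * 4021 + (82779 - 49358) * 3.31 = 1.9872e+06 N = 1987.2 kN

1987.2 kN


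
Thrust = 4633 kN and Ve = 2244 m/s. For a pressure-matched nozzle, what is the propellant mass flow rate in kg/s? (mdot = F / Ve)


mdot = F / Ve = 4633000 / 2244 = 2064.6 kg/s

2064.6 kg/s


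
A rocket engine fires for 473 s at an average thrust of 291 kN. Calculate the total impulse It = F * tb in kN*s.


It = 291 * 473 = 137643 kN*s

137643 kN*s


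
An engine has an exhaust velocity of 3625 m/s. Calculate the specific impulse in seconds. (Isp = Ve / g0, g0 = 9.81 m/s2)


Isp = Ve / g0 = 3625 / 9.81 = 369.5 s

369.5 s


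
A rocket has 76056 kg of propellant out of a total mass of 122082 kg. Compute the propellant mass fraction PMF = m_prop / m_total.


PMF = 76056 / 122082 = 0.623

0.623


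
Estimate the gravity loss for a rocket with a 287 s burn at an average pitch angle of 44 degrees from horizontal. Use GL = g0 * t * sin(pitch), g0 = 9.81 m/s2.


GL = 9.81 * 287 * sin(44 deg) = 1956 m/s

1956 m/s


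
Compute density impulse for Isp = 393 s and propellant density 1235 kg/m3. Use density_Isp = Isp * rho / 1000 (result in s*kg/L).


rho*Isp = 393 * 1235 / 1000 = 485 s*kg/L

485 s*kg/L


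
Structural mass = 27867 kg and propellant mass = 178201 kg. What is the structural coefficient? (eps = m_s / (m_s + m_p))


eps = 27867 / (27867 + 178201) = 0.1352

0.1352


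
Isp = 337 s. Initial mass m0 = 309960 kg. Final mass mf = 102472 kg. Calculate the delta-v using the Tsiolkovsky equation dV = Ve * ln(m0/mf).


Ve = 337 * 9.81 = 3305.97 m/s
dV = 3305.97 * ln(309960/102472) = 3659 m/s

3659 m/s


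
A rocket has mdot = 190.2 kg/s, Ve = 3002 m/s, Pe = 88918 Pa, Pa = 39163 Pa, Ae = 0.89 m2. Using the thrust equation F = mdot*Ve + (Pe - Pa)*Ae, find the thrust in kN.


F = 190.2 * 3002 + (88918 - 39163) * 0.89 = 615262.0 N = 615.3 kN

615.3 kN


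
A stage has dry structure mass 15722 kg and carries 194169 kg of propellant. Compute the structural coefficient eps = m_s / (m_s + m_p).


eps = 15722 / (15722 + 194169) = 0.0749

0.0749


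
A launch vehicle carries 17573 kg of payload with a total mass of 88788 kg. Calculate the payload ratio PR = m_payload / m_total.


PR = 17573 / 88788 = 0.1979

0.1979


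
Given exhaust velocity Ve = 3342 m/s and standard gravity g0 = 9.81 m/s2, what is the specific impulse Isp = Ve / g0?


Isp = Ve / g0 = 3342 / 9.81 = 340.7 s

340.7 s


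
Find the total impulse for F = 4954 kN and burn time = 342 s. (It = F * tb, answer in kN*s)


It = 4954 * 342 = 1694268 kN*s

1694268 kN*s


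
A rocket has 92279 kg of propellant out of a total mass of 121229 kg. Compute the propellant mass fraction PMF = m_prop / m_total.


PMF = 92279 / 121229 = 0.761

0.761


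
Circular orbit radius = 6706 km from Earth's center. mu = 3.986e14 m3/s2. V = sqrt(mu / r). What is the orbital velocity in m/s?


V = sqrt(3.986e14 / 6706000) = 7710 m/s

7710 m/s


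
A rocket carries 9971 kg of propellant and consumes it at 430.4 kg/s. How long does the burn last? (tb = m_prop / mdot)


tb = 9971 / 430.4 = 23.2 s

23.2 s


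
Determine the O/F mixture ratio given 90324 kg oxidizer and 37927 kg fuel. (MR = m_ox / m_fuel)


MR = 90324 / 37927 = 2.38

2.38


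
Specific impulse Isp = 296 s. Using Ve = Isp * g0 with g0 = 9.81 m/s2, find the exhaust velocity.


Ve = Isp * g0 = 296 * 9.81 = 2903.8 m/s

2903.8 m/s


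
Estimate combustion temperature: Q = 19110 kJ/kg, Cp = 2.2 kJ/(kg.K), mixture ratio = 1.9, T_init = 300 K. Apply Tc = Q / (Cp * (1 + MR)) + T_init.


Tc = 19110 / (2.2 * (1 + 1.9)) + 300 = 3295 K

3295 K


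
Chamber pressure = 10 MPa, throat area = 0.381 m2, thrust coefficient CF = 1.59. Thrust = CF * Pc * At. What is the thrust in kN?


F = 1.59 * 10e6 * 0.381 = 6.0579e+06 N = 6057.9 kN

6057.9 kN


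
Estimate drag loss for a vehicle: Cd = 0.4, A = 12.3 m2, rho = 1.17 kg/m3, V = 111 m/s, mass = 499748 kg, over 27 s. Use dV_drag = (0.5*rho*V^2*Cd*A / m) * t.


D = 0.5 * 1.17 * 111^2 * 0.4 * 12.3 = 35462.3 N
a = 35462.3 / 499748 = 0.071 m/s2
dV = 0.071 * 27 = 1.9 m/s

1.9 m/s


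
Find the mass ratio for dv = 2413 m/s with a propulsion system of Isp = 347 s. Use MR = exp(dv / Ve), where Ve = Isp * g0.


Ve = 347 * 9.81 = 3404.07 m/s
MR = exp(2413 / 3404.07) = 2.032

2.032


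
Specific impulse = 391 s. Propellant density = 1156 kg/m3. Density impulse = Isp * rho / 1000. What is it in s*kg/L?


rho*Isp = 391 * 1156 / 1000 = 452 s*kg/L

452 s*kg/L


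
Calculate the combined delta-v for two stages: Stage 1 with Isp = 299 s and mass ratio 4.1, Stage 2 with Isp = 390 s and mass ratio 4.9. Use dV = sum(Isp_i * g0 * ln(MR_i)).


dV1 = 299 * 9.81 * ln(4.1) = 4138.7 m/s
dV2 = 390 * 9.81 * ln(4.9) = 6080.3 m/s
Total dV = 4138.7 + 6080.3 = 10219.0 m/s ~ 10219 m/s

10219 m/s


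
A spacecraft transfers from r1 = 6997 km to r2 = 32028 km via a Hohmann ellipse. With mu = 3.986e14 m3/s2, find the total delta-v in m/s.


V1 = sqrt(mu/r1) = 7547.67 m/s
dV1 = V1*(sqrt(2*r2/(r1+r2)) - 1) = 2122.22 m/s
V2 = sqrt(mu/r2) = 3527.8 m/s
dV2 = V2*(1 - sqrt(2*r1/(r1+r2))) = 1415.27 m/s
Total dV = 3537 m/s

3537 m/s


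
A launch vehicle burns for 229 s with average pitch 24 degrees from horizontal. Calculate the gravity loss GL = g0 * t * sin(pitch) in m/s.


GL = 9.81 * 229 * sin(24 deg) = 914 m/s

914 m/s


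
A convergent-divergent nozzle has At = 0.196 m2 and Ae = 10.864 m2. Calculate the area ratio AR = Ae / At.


AR = 10.864 / 0.196 = 55.4

55.4


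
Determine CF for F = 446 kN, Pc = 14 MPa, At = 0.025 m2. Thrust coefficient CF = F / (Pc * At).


CF = 446000 / (14e6 * 0.025) = 1.27

1.27


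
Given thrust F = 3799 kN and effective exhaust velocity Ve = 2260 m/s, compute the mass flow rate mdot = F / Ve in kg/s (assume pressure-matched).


mdot = F / Ve = 3799000 / 2260 = 1681.0 kg/s

1681.0 kg/s


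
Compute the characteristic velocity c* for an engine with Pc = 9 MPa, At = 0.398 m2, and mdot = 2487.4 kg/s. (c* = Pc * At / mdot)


c* = 9e6 * 0.398 / 2487.4 = 1440 m/s

1440 m/s


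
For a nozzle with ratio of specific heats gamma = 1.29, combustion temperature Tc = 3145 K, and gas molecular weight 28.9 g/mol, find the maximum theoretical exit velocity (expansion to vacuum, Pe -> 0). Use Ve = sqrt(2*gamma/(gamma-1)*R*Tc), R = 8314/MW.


R = 8314 / 28.9 = 287.68 J/(kg.K)
Ve = sqrt(2 * 1.29 / (1.29 - 1) * 287.68 * 3145) = 2837 m/s

2837 m/s


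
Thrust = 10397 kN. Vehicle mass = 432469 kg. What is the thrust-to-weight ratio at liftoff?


TWR = 10397000 / (432469 * 9.81) = 2.45

2.45


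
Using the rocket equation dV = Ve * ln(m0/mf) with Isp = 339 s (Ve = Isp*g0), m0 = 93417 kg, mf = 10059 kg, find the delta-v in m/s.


Ve = 339 * 9.81 = 3325.59 m/s
dV = 3325.59 * ln(93417/10059) = 7411 m/s

7411 m/s


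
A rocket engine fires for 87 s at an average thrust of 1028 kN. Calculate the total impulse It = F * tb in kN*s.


It = 1028 * 87 = 89436 kN*s

89436 kN*s


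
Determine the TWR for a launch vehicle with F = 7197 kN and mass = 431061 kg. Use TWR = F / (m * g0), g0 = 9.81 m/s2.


TWR = 7197000 / (431061 * 9.81) = 1.7

1.7


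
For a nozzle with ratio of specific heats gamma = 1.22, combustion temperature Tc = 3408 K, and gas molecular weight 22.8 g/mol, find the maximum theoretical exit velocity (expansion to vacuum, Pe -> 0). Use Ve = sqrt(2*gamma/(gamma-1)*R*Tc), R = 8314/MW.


R = 8314 / 22.8 = 364.65 J/(kg.K)
Ve = sqrt(2 * 1.22 / (1.22 - 1) * 364.65 * 3408) = 3713 m/s

3713 m/s


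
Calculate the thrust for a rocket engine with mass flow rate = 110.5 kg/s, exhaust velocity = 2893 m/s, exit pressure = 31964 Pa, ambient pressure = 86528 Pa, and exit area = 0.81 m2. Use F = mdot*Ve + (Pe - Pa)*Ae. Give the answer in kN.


F = 110.5 * 2893 + (31964 - 86528) * 0.81 = 275480.0 N = 275.5 kN

275.5 kN


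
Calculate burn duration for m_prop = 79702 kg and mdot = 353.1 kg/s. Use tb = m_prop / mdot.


tb = 79702 / 353.1 = 225.7 s

225.7 s


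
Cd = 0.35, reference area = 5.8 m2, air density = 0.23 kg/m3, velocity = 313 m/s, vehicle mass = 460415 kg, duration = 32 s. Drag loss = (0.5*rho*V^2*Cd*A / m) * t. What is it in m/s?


D = 0.5 * 0.23 * 313^2 * 0.35 * 5.8 = 22870.86 N
a = 22870.86 / 460415 = 0.0497 m/s2
dV = 0.0497 * 32 = 1.6 m/s

1.6 m/s


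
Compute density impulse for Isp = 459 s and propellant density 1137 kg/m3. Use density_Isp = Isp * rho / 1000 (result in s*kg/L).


rho*Isp = 459 * 1137 / 1000 = 522 s*kg/L

522 s*kg/L


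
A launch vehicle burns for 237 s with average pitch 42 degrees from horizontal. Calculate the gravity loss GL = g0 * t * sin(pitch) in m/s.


GL = 9.81 * 237 * sin(42 deg) = 1556 m/s

1556 m/s


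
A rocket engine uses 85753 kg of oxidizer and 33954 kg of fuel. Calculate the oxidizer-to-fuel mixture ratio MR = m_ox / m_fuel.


MR = 85753 / 33954 = 2.53

2.53


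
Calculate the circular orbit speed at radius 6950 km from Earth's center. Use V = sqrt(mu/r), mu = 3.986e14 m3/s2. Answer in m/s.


V = sqrt(3.986e14 / 6950000) = 7573 m/s

7573 m/s


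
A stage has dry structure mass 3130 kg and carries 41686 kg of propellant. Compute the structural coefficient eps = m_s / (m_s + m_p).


eps = 3130 / (3130 + 41686) = 0.0698

0.0698


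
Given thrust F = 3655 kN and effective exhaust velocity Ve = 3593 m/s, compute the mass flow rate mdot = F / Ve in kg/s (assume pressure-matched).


mdot = F / Ve = 3655000 / 3593 = 1017.3 kg/s

1017.3 kg/s


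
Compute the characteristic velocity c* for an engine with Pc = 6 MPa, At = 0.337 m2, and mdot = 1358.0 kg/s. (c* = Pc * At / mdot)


c* = 6e6 * 0.337 / 1358.0 = 1489 m/s

1489 m/s


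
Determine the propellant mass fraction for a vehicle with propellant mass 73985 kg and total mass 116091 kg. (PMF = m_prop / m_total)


PMF = 73985 / 116091 = 0.637

0.637


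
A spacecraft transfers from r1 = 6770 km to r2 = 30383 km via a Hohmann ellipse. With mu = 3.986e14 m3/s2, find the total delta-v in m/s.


V1 = sqrt(mu/r1) = 7673.16 m/s
dV1 = V1*(sqrt(2*r2/(r1+r2)) - 1) = 2139.97 m/s
V2 = sqrt(mu/r2) = 3622.04 m/s
dV2 = V2*(1 - sqrt(2*r1/(r1+r2))) = 1435.46 m/s
Total dV = 3575 m/s

3575 m/s


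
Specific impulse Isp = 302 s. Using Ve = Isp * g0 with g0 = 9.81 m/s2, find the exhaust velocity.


Ve = Isp * g0 = 302 * 9.81 = 2962.6 m/s

2962.6 m/s


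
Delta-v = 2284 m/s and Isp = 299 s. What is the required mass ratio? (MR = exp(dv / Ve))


Ve = 299 * 9.81 = 2933.19 m/s
MR = exp(2284 / 2933.19) = 2.179

2.179


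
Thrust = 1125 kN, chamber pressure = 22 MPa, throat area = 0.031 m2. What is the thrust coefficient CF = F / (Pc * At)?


CF = 1125000 / (22e6 * 0.031) = 1.65

1.65


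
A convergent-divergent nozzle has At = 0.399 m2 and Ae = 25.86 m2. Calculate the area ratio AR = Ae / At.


AR = 25.86 / 0.399 = 64.8

64.8


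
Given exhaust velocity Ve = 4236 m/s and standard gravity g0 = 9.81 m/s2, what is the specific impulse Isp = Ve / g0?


Isp = Ve / g0 = 4236 / 9.81 = 431.8 s

431.8 s


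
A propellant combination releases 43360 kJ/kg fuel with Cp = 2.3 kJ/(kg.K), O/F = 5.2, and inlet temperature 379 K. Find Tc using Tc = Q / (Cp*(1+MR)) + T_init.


Tc = 43360 / (2.3 * (1 + 5.2)) + 379 = 3420 K

3420 K


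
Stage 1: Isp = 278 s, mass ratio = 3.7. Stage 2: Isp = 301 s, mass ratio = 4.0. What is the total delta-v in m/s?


dV1 = 278 * 9.81 * ln(3.7) = 3568.1 m/s
dV2 = 301 * 9.81 * ln(4.0) = 4093.5 m/s
Total dV = 3568.1 + 4093.5 = 7661.6 m/s ~ 7662 m/s

7662 m/s
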